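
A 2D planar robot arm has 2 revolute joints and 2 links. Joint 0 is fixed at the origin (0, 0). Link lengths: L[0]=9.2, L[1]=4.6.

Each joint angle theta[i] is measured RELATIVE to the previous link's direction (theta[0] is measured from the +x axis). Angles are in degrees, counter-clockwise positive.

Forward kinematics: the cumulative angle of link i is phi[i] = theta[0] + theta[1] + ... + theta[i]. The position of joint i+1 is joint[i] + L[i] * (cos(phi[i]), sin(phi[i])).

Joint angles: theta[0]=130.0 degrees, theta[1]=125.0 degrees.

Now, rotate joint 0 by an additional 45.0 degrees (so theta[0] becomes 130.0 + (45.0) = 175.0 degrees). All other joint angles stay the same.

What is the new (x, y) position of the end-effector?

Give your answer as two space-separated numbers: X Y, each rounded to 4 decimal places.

Answer: -6.8650 -3.1819

Derivation:
joint[0] = (0.0000, 0.0000)  (base)
link 0: phi[0] = 175 = 175 deg
  cos(175 deg) = -0.9962, sin(175 deg) = 0.0872
  joint[1] = (0.0000, 0.0000) + 9.2 * (-0.9962, 0.0872) = (0.0000 + -9.1650, 0.0000 + 0.8018) = (-9.1650, 0.8018)
link 1: phi[1] = 175 + 125 = 300 deg
  cos(300 deg) = 0.5000, sin(300 deg) = -0.8660
  joint[2] = (-9.1650, 0.8018) + 4.6 * (0.5000, -0.8660) = (-9.1650 + 2.3000, 0.8018 + -3.9837) = (-6.8650, -3.1819)
End effector: (-6.8650, -3.1819)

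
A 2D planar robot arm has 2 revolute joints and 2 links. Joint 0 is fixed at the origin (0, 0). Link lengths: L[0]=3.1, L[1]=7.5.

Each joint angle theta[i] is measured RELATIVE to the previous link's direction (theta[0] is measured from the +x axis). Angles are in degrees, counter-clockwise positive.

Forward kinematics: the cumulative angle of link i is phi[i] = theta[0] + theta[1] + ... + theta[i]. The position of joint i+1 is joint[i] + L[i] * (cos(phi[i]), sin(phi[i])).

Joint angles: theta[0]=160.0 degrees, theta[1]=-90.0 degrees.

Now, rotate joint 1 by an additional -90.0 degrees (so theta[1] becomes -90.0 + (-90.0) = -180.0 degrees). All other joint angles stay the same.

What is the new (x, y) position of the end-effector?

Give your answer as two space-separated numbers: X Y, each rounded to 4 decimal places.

Answer: 4.1346 -1.5049

Derivation:
joint[0] = (0.0000, 0.0000)  (base)
link 0: phi[0] = 160 = 160 deg
  cos(160 deg) = -0.9397, sin(160 deg) = 0.3420
  joint[1] = (0.0000, 0.0000) + 3.1 * (-0.9397, 0.3420) = (0.0000 + -2.9130, 0.0000 + 1.0603) = (-2.9130, 1.0603)
link 1: phi[1] = 160 + -180 = -20 deg
  cos(-20 deg) = 0.9397, sin(-20 deg) = -0.3420
  joint[2] = (-2.9130, 1.0603) + 7.5 * (0.9397, -0.3420) = (-2.9130 + 7.0477, 1.0603 + -2.5652) = (4.1346, -1.5049)
End effector: (4.1346, -1.5049)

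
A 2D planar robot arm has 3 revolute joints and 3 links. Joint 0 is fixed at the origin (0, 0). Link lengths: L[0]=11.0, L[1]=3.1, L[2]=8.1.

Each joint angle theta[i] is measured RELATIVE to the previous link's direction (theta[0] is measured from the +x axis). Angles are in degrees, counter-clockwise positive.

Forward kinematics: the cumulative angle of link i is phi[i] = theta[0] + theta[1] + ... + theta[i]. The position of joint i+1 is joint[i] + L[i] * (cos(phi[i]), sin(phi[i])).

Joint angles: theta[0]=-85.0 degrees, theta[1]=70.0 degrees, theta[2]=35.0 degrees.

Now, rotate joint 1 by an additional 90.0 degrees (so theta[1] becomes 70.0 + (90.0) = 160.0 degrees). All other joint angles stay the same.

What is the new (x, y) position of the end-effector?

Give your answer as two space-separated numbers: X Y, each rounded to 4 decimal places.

Answer: -1.0093 -0.3523

Derivation:
joint[0] = (0.0000, 0.0000)  (base)
link 0: phi[0] = -85 = -85 deg
  cos(-85 deg) = 0.0872, sin(-85 deg) = -0.9962
  joint[1] = (0.0000, 0.0000) + 11 * (0.0872, -0.9962) = (0.0000 + 0.9587, 0.0000 + -10.9581) = (0.9587, -10.9581)
link 1: phi[1] = -85 + 160 = 75 deg
  cos(75 deg) = 0.2588, sin(75 deg) = 0.9659
  joint[2] = (0.9587, -10.9581) + 3.1 * (0.2588, 0.9659) = (0.9587 + 0.8023, -10.9581 + 2.9944) = (1.7611, -7.9638)
link 2: phi[2] = -85 + 160 + 35 = 110 deg
  cos(110 deg) = -0.3420, sin(110 deg) = 0.9397
  joint[3] = (1.7611, -7.9638) + 8.1 * (-0.3420, 0.9397) = (1.7611 + -2.7704, -7.9638 + 7.6115) = (-1.0093, -0.3523)
End effector: (-1.0093, -0.3523)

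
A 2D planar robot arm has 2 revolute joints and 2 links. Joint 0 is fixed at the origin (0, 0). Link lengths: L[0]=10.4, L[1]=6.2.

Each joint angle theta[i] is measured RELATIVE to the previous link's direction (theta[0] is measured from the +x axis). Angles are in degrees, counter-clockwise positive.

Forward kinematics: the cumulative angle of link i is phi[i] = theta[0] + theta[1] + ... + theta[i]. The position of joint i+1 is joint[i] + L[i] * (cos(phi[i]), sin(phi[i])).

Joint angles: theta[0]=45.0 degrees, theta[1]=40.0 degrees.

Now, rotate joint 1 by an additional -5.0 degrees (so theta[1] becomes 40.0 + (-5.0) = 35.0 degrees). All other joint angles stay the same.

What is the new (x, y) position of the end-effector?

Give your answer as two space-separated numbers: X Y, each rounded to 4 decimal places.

joint[0] = (0.0000, 0.0000)  (base)
link 0: phi[0] = 45 = 45 deg
  cos(45 deg) = 0.7071, sin(45 deg) = 0.7071
  joint[1] = (0.0000, 0.0000) + 10.4 * (0.7071, 0.7071) = (0.0000 + 7.3539, 0.0000 + 7.3539) = (7.3539, 7.3539)
link 1: phi[1] = 45 + 35 = 80 deg
  cos(80 deg) = 0.1736, sin(80 deg) = 0.9848
  joint[2] = (7.3539, 7.3539) + 6.2 * (0.1736, 0.9848) = (7.3539 + 1.0766, 7.3539 + 6.1058) = (8.4305, 13.4597)
End effector: (8.4305, 13.4597)

Answer: 8.4305 13.4597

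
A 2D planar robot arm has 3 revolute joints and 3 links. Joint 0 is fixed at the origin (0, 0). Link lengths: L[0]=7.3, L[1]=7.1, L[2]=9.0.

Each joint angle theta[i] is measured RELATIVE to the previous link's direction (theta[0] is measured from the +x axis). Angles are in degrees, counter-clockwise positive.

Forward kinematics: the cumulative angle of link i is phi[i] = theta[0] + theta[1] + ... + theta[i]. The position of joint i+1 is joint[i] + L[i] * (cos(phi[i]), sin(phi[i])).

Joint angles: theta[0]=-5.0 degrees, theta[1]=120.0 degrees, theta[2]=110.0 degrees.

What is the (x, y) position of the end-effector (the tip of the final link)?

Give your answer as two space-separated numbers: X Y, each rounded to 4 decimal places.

joint[0] = (0.0000, 0.0000)  (base)
link 0: phi[0] = -5 = -5 deg
  cos(-5 deg) = 0.9962, sin(-5 deg) = -0.0872
  joint[1] = (0.0000, 0.0000) + 7.3 * (0.9962, -0.0872) = (0.0000 + 7.2722, 0.0000 + -0.6362) = (7.2722, -0.6362)
link 1: phi[1] = -5 + 120 = 115 deg
  cos(115 deg) = -0.4226, sin(115 deg) = 0.9063
  joint[2] = (7.2722, -0.6362) + 7.1 * (-0.4226, 0.9063) = (7.2722 + -3.0006, -0.6362 + 6.4348) = (4.2716, 5.7985)
link 2: phi[2] = -5 + 120 + 110 = 225 deg
  cos(225 deg) = -0.7071, sin(225 deg) = -0.7071
  joint[3] = (4.2716, 5.7985) + 9 * (-0.7071, -0.7071) = (4.2716 + -6.3640, 5.7985 + -6.3640) = (-2.0923, -0.5654)
End effector: (-2.0923, -0.5654)

Answer: -2.0923 -0.5654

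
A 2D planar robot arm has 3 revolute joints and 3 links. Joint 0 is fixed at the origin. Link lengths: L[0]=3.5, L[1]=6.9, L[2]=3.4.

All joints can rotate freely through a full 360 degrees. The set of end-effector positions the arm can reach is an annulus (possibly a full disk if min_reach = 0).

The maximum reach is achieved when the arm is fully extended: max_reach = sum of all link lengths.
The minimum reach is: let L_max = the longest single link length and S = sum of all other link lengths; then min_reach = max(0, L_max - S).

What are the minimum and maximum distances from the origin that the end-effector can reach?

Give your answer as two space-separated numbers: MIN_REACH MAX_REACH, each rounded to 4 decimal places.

Link lengths: [3.5, 6.9, 3.4]
max_reach = 3.5 + 6.9 + 3.4 = 13.8
L_max = max([3.5, 6.9, 3.4]) = 6.9
S (sum of others) = 13.8 - 6.9 = 6.9
min_reach = max(0, 6.9 - 6.9) = max(0, 0) = 0

Answer: 0.0000 13.8000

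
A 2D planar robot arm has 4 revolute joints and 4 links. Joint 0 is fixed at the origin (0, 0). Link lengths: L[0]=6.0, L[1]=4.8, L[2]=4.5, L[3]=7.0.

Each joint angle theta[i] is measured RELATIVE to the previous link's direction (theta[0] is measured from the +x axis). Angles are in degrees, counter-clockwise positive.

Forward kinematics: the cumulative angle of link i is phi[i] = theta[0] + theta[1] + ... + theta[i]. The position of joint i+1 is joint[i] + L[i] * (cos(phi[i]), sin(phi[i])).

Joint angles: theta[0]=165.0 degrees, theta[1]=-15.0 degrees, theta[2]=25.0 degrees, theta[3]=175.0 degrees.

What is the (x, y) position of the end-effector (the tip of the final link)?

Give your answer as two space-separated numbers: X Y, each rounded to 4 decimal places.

Answer: -7.5417 3.1296

Derivation:
joint[0] = (0.0000, 0.0000)  (base)
link 0: phi[0] = 165 = 165 deg
  cos(165 deg) = -0.9659, sin(165 deg) = 0.2588
  joint[1] = (0.0000, 0.0000) + 6 * (-0.9659, 0.2588) = (0.0000 + -5.7956, 0.0000 + 1.5529) = (-5.7956, 1.5529)
link 1: phi[1] = 165 + -15 = 150 deg
  cos(150 deg) = -0.8660, sin(150 deg) = 0.5000
  joint[2] = (-5.7956, 1.5529) + 4.8 * (-0.8660, 0.5000) = (-5.7956 + -4.1569, 1.5529 + 2.4000) = (-9.9525, 3.9529)
link 2: phi[2] = 165 + -15 + 25 = 175 deg
  cos(175 deg) = -0.9962, sin(175 deg) = 0.0872
  joint[3] = (-9.9525, 3.9529) + 4.5 * (-0.9962, 0.0872) = (-9.9525 + -4.4829, 3.9529 + 0.3922) = (-14.4354, 4.3451)
link 3: phi[3] = 165 + -15 + 25 + 175 = 350 deg
  cos(350 deg) = 0.9848, sin(350 deg) = -0.1736
  joint[4] = (-14.4354, 4.3451) + 7 * (0.9848, -0.1736) = (-14.4354 + 6.8937, 4.3451 + -1.2155) = (-7.5417, 3.1296)
End effector: (-7.5417, 3.1296)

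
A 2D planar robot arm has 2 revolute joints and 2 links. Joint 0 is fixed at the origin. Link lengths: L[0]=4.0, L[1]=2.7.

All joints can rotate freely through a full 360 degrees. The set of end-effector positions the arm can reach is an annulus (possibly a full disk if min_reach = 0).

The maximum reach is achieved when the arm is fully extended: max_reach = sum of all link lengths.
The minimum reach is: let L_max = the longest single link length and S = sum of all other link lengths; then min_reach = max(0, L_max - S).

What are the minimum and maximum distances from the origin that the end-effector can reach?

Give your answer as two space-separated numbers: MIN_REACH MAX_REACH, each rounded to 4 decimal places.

Answer: 1.3000 6.7000

Derivation:
Link lengths: [4.0, 2.7]
max_reach = 4 + 2.7 = 6.7
L_max = max([4.0, 2.7]) = 4
S (sum of others) = 6.7 - 4 = 2.7
min_reach = max(0, 4 - 2.7) = max(0, 1.3) = 1.3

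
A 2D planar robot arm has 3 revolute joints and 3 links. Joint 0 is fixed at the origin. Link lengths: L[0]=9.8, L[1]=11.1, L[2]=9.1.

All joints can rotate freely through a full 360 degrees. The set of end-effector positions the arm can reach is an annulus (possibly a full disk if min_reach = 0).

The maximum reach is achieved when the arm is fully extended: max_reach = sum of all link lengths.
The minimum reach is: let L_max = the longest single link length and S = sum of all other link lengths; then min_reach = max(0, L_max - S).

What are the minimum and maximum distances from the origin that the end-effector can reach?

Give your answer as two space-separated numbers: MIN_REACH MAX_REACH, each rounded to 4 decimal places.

Link lengths: [9.8, 11.1, 9.1]
max_reach = 9.8 + 11.1 + 9.1 = 30
L_max = max([9.8, 11.1, 9.1]) = 11.1
S (sum of others) = 30 - 11.1 = 18.9
min_reach = max(0, 11.1 - 18.9) = max(0, -7.8) = 0

Answer: 0.0000 30.0000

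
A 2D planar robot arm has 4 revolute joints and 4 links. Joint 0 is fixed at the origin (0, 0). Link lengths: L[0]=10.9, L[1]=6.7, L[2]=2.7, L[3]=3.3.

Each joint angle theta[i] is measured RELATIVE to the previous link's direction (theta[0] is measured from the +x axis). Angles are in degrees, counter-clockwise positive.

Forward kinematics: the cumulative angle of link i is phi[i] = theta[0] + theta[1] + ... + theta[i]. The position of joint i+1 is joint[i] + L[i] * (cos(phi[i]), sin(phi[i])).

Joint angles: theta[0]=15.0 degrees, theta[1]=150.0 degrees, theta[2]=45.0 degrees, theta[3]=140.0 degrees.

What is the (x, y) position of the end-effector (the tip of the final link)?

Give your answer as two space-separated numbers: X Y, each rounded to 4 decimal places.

joint[0] = (0.0000, 0.0000)  (base)
link 0: phi[0] = 15 = 15 deg
  cos(15 deg) = 0.9659, sin(15 deg) = 0.2588
  joint[1] = (0.0000, 0.0000) + 10.9 * (0.9659, 0.2588) = (0.0000 + 10.5286, 0.0000 + 2.8211) = (10.5286, 2.8211)
link 1: phi[1] = 15 + 150 = 165 deg
  cos(165 deg) = -0.9659, sin(165 deg) = 0.2588
  joint[2] = (10.5286, 2.8211) + 6.7 * (-0.9659, 0.2588) = (10.5286 + -6.4717, 2.8211 + 1.7341) = (4.0569, 4.5552)
link 2: phi[2] = 15 + 150 + 45 = 210 deg
  cos(210 deg) = -0.8660, sin(210 deg) = -0.5000
  joint[3] = (4.0569, 4.5552) + 2.7 * (-0.8660, -0.5000) = (4.0569 + -2.3383, 4.5552 + -1.3500) = (1.7186, 3.2052)
link 3: phi[3] = 15 + 150 + 45 + 140 = 350 deg
  cos(350 deg) = 0.9848, sin(350 deg) = -0.1736
  joint[4] = (1.7186, 3.2052) + 3.3 * (0.9848, -0.1736) = (1.7186 + 3.2499, 3.2052 + -0.5730) = (4.9685, 2.6322)
End effector: (4.9685, 2.6322)

Answer: 4.9685 2.6322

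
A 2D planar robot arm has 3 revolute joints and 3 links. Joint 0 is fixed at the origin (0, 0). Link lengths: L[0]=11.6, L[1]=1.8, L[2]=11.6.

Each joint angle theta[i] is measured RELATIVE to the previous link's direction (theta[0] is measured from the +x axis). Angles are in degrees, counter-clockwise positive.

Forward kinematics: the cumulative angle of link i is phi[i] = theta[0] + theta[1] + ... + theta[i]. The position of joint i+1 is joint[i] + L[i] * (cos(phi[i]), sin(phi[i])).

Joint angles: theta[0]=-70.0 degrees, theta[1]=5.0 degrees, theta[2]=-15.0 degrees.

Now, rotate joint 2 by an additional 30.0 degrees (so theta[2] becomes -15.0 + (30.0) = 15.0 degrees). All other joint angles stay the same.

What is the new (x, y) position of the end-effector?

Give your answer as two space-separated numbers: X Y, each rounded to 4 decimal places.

joint[0] = (0.0000, 0.0000)  (base)
link 0: phi[0] = -70 = -70 deg
  cos(-70 deg) = 0.3420, sin(-70 deg) = -0.9397
  joint[1] = (0.0000, 0.0000) + 11.6 * (0.3420, -0.9397) = (0.0000 + 3.9674, 0.0000 + -10.9004) = (3.9674, -10.9004)
link 1: phi[1] = -70 + 5 = -65 deg
  cos(-65 deg) = 0.4226, sin(-65 deg) = -0.9063
  joint[2] = (3.9674, -10.9004) + 1.8 * (0.4226, -0.9063) = (3.9674 + 0.7607, -10.9004 + -1.6314) = (4.7281, -12.5318)
link 2: phi[2] = -70 + 5 + 15 = -50 deg
  cos(-50 deg) = 0.6428, sin(-50 deg) = -0.7660
  joint[3] = (4.7281, -12.5318) + 11.6 * (0.6428, -0.7660) = (4.7281 + 7.4563, -12.5318 + -8.8861) = (12.1845, -21.4179)
End effector: (12.1845, -21.4179)

Answer: 12.1845 -21.4179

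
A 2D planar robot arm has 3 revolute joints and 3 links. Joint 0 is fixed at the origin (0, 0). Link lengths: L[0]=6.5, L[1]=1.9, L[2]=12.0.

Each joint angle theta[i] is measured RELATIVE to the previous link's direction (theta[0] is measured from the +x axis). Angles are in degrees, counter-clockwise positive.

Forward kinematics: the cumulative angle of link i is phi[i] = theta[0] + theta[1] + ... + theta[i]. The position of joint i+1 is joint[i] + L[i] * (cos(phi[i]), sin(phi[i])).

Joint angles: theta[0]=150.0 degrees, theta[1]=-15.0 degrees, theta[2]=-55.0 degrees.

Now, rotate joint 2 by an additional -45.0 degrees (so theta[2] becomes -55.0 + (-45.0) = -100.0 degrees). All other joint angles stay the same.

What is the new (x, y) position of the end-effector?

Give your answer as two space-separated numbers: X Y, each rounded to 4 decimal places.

Answer: 2.8572 11.4764

Derivation:
joint[0] = (0.0000, 0.0000)  (base)
link 0: phi[0] = 150 = 150 deg
  cos(150 deg) = -0.8660, sin(150 deg) = 0.5000
  joint[1] = (0.0000, 0.0000) + 6.5 * (-0.8660, 0.5000) = (0.0000 + -5.6292, 0.0000 + 3.2500) = (-5.6292, 3.2500)
link 1: phi[1] = 150 + -15 = 135 deg
  cos(135 deg) = -0.7071, sin(135 deg) = 0.7071
  joint[2] = (-5.6292, 3.2500) + 1.9 * (-0.7071, 0.7071) = (-5.6292 + -1.3435, 3.2500 + 1.3435) = (-6.9727, 4.5935)
link 2: phi[2] = 150 + -15 + -100 = 35 deg
  cos(35 deg) = 0.8192, sin(35 deg) = 0.5736
  joint[3] = (-6.9727, 4.5935) + 12 * (0.8192, 0.5736) = (-6.9727 + 9.8298, 4.5935 + 6.8829) = (2.8572, 11.4764)
End effector: (2.8572, 11.4764)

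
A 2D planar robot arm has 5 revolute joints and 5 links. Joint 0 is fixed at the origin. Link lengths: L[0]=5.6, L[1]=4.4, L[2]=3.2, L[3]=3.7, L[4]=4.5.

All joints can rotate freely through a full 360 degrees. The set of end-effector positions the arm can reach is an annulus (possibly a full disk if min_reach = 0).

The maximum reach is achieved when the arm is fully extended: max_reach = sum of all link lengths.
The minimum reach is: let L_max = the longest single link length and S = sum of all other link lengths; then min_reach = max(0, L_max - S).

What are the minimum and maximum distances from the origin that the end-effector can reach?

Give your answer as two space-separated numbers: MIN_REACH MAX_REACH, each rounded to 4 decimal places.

Answer: 0.0000 21.4000

Derivation:
Link lengths: [5.6, 4.4, 3.2, 3.7, 4.5]
max_reach = 5.6 + 4.4 + 3.2 + 3.7 + 4.5 = 21.4
L_max = max([5.6, 4.4, 3.2, 3.7, 4.5]) = 5.6
S (sum of others) = 21.4 - 5.6 = 15.8
min_reach = max(0, 5.6 - 15.8) = max(0, -10.2) = 0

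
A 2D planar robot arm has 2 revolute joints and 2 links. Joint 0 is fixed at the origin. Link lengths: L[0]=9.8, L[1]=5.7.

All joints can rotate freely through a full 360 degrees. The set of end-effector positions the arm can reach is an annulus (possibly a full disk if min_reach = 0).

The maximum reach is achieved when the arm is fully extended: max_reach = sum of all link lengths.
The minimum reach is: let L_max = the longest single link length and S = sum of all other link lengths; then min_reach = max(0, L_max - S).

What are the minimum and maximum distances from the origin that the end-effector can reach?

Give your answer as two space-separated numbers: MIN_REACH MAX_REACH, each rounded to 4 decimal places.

Answer: 4.1000 15.5000

Derivation:
Link lengths: [9.8, 5.7]
max_reach = 9.8 + 5.7 = 15.5
L_max = max([9.8, 5.7]) = 9.8
S (sum of others) = 15.5 - 9.8 = 5.7
min_reach = max(0, 9.8 - 5.7) = max(0, 4.1) = 4.1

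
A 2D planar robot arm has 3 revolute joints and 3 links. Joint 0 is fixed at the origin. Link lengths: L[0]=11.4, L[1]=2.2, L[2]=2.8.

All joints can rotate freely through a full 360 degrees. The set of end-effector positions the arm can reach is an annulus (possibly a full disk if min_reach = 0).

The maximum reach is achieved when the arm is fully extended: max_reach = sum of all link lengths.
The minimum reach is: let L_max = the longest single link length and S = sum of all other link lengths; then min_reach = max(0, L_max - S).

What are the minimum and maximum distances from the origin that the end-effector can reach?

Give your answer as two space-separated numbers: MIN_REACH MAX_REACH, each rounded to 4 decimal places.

Link lengths: [11.4, 2.2, 2.8]
max_reach = 11.4 + 2.2 + 2.8 = 16.4
L_max = max([11.4, 2.2, 2.8]) = 11.4
S (sum of others) = 16.4 - 11.4 = 5
min_reach = max(0, 11.4 - 5) = max(0, 6.4) = 6.4

Answer: 6.4000 16.4000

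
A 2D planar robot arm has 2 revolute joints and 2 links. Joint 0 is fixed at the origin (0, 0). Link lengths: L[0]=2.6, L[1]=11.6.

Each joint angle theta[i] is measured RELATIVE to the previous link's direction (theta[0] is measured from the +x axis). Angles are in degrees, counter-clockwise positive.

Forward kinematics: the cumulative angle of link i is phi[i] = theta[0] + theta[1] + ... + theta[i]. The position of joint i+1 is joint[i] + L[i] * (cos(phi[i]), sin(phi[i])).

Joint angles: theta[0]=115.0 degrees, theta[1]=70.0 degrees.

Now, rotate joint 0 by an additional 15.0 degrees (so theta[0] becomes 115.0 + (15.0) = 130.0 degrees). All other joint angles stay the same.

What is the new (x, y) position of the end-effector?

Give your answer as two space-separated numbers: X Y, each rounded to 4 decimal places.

joint[0] = (0.0000, 0.0000)  (base)
link 0: phi[0] = 130 = 130 deg
  cos(130 deg) = -0.6428, sin(130 deg) = 0.7660
  joint[1] = (0.0000, 0.0000) + 2.6 * (-0.6428, 0.7660) = (0.0000 + -1.6712, 0.0000 + 1.9917) = (-1.6712, 1.9917)
link 1: phi[1] = 130 + 70 = 200 deg
  cos(200 deg) = -0.9397, sin(200 deg) = -0.3420
  joint[2] = (-1.6712, 1.9917) + 11.6 * (-0.9397, -0.3420) = (-1.6712 + -10.9004, 1.9917 + -3.9674) = (-12.5717, -1.9757)
End effector: (-12.5717, -1.9757)

Answer: -12.5717 -1.9757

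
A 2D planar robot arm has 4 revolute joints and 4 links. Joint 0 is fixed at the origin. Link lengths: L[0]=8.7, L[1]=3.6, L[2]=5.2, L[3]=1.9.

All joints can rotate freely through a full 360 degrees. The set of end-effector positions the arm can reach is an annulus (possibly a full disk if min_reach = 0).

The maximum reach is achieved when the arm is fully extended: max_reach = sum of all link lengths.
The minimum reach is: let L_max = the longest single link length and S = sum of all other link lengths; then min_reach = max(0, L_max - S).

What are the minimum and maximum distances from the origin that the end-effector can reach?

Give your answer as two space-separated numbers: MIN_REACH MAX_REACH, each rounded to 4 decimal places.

Link lengths: [8.7, 3.6, 5.2, 1.9]
max_reach = 8.7 + 3.6 + 5.2 + 1.9 = 19.4
L_max = max([8.7, 3.6, 5.2, 1.9]) = 8.7
S (sum of others) = 19.4 - 8.7 = 10.7
min_reach = max(0, 8.7 - 10.7) = max(0, -2) = 0

Answer: 0.0000 19.4000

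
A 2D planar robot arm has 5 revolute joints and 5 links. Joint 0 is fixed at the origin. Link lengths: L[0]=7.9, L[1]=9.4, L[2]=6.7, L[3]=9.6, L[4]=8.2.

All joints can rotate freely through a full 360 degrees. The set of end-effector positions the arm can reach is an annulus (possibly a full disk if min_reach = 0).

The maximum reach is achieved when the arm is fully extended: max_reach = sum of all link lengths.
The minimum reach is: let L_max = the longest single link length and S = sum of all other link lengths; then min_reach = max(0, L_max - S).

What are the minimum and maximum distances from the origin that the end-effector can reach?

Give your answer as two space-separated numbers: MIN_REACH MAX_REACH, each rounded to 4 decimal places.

Answer: 0.0000 41.8000

Derivation:
Link lengths: [7.9, 9.4, 6.7, 9.6, 8.2]
max_reach = 7.9 + 9.4 + 6.7 + 9.6 + 8.2 = 41.8
L_max = max([7.9, 9.4, 6.7, 9.6, 8.2]) = 9.6
S (sum of others) = 41.8 - 9.6 = 32.2
min_reach = max(0, 9.6 - 32.2) = max(0, -22.6) = 0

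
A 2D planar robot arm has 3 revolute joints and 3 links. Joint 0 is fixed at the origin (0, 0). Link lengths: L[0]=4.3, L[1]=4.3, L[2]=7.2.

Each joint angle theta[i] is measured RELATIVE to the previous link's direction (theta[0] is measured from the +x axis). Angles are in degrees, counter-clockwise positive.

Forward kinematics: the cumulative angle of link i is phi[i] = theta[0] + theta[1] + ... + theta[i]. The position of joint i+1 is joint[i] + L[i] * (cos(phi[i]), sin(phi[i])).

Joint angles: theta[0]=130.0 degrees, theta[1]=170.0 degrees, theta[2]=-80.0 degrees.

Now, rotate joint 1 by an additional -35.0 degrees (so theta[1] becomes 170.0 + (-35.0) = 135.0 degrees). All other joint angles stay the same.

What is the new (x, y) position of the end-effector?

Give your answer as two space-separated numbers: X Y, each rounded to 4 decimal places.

Answer: -10.3114 -1.6172

Derivation:
joint[0] = (0.0000, 0.0000)  (base)
link 0: phi[0] = 130 = 130 deg
  cos(130 deg) = -0.6428, sin(130 deg) = 0.7660
  joint[1] = (0.0000, 0.0000) + 4.3 * (-0.6428, 0.7660) = (0.0000 + -2.7640, 0.0000 + 3.2940) = (-2.7640, 3.2940)
link 1: phi[1] = 130 + 135 = 265 deg
  cos(265 deg) = -0.0872, sin(265 deg) = -0.9962
  joint[2] = (-2.7640, 3.2940) + 4.3 * (-0.0872, -0.9962) = (-2.7640 + -0.3748, 3.2940 + -4.2836) = (-3.1388, -0.9896)
link 2: phi[2] = 130 + 135 + -80 = 185 deg
  cos(185 deg) = -0.9962, sin(185 deg) = -0.0872
  joint[3] = (-3.1388, -0.9896) + 7.2 * (-0.9962, -0.0872) = (-3.1388 + -7.1726, -0.9896 + -0.6275) = (-10.3114, -1.6172)
End effector: (-10.3114, -1.6172)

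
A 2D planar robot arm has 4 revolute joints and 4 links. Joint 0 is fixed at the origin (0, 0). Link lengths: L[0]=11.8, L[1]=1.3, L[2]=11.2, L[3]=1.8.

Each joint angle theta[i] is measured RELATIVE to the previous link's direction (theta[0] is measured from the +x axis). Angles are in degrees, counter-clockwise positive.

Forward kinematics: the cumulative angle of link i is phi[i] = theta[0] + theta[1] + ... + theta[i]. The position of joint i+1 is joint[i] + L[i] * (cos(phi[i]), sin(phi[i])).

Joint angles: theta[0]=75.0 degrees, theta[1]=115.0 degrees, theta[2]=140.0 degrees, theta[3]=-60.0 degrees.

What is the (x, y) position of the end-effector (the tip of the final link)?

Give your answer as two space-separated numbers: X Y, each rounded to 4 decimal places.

joint[0] = (0.0000, 0.0000)  (base)
link 0: phi[0] = 75 = 75 deg
  cos(75 deg) = 0.2588, sin(75 deg) = 0.9659
  joint[1] = (0.0000, 0.0000) + 11.8 * (0.2588, 0.9659) = (0.0000 + 3.0541, 0.0000 + 11.3979) = (3.0541, 11.3979)
link 1: phi[1] = 75 + 115 = 190 deg
  cos(190 deg) = -0.9848, sin(190 deg) = -0.1736
  joint[2] = (3.0541, 11.3979) + 1.3 * (-0.9848, -0.1736) = (3.0541 + -1.2803, 11.3979 + -0.2257) = (1.7738, 11.1722)
link 2: phi[2] = 75 + 115 + 140 = 330 deg
  cos(330 deg) = 0.8660, sin(330 deg) = -0.5000
  joint[3] = (1.7738, 11.1722) + 11.2 * (0.8660, -0.5000) = (1.7738 + 9.6995, 11.1722 + -5.6000) = (11.4733, 5.5722)
link 3: phi[3] = 75 + 115 + 140 + -60 = 270 deg
  cos(270 deg) = -0.0000, sin(270 deg) = -1.0000
  joint[4] = (11.4733, 5.5722) + 1.8 * (-0.0000, -1.0000) = (11.4733 + -0.0000, 5.5722 + -1.8000) = (11.4733, 3.7722)
End effector: (11.4733, 3.7722)

Answer: 11.4733 3.7722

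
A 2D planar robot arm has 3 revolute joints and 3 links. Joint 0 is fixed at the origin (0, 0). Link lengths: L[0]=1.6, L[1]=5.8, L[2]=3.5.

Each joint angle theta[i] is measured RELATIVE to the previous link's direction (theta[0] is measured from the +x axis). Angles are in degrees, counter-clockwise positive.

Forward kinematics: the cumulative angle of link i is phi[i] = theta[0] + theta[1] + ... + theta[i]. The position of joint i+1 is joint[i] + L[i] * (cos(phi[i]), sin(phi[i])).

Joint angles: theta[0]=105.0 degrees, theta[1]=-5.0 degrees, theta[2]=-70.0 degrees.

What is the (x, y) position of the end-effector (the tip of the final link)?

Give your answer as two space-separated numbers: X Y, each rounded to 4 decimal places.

Answer: 1.6098 9.0074

Derivation:
joint[0] = (0.0000, 0.0000)  (base)
link 0: phi[0] = 105 = 105 deg
  cos(105 deg) = -0.2588, sin(105 deg) = 0.9659
  joint[1] = (0.0000, 0.0000) + 1.6 * (-0.2588, 0.9659) = (0.0000 + -0.4141, 0.0000 + 1.5455) = (-0.4141, 1.5455)
link 1: phi[1] = 105 + -5 = 100 deg
  cos(100 deg) = -0.1736, sin(100 deg) = 0.9848
  joint[2] = (-0.4141, 1.5455) + 5.8 * (-0.1736, 0.9848) = (-0.4141 + -1.0072, 1.5455 + 5.7119) = (-1.4213, 7.2574)
link 2: phi[2] = 105 + -5 + -70 = 30 deg
  cos(30 deg) = 0.8660, sin(30 deg) = 0.5000
  joint[3] = (-1.4213, 7.2574) + 3.5 * (0.8660, 0.5000) = (-1.4213 + 3.0311, 7.2574 + 1.7500) = (1.6098, 9.0074)
End effector: (1.6098, 9.0074)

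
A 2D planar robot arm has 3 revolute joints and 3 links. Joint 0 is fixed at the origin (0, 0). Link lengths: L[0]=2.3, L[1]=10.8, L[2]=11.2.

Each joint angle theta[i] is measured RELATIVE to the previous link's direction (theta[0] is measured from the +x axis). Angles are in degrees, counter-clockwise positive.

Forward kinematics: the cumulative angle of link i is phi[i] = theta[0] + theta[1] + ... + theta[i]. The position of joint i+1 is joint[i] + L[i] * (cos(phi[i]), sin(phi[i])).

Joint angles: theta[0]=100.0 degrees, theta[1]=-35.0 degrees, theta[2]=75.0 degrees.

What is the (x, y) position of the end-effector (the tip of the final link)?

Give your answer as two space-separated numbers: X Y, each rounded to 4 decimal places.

joint[0] = (0.0000, 0.0000)  (base)
link 0: phi[0] = 100 = 100 deg
  cos(100 deg) = -0.1736, sin(100 deg) = 0.9848
  joint[1] = (0.0000, 0.0000) + 2.3 * (-0.1736, 0.9848) = (0.0000 + -0.3994, 0.0000 + 2.2651) = (-0.3994, 2.2651)
link 1: phi[1] = 100 + -35 = 65 deg
  cos(65 deg) = 0.4226, sin(65 deg) = 0.9063
  joint[2] = (-0.3994, 2.2651) + 10.8 * (0.4226, 0.9063) = (-0.3994 + 4.5643, 2.2651 + 9.7881) = (4.1649, 12.0532)
link 2: phi[2] = 100 + -35 + 75 = 140 deg
  cos(140 deg) = -0.7660, sin(140 deg) = 0.6428
  joint[3] = (4.1649, 12.0532) + 11.2 * (-0.7660, 0.6428) = (4.1649 + -8.5797, 12.0532 + 7.1992) = (-4.4148, 19.2524)
End effector: (-4.4148, 19.2524)

Answer: -4.4148 19.2524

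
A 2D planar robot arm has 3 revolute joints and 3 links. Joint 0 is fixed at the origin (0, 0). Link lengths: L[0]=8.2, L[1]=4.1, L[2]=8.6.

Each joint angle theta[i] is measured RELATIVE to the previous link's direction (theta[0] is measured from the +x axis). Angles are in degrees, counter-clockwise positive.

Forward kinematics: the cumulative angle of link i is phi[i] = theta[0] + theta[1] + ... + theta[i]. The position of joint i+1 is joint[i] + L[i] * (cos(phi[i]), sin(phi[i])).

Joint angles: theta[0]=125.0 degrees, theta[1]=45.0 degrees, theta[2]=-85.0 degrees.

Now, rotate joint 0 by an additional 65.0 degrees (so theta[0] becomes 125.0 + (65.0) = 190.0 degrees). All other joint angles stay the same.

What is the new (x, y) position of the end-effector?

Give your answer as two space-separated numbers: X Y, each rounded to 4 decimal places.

Answer: -17.8749 -0.4824

Derivation:
joint[0] = (0.0000, 0.0000)  (base)
link 0: phi[0] = 190 = 190 deg
  cos(190 deg) = -0.9848, sin(190 deg) = -0.1736
  joint[1] = (0.0000, 0.0000) + 8.2 * (-0.9848, -0.1736) = (0.0000 + -8.0754, 0.0000 + -1.4239) = (-8.0754, -1.4239)
link 1: phi[1] = 190 + 45 = 235 deg
  cos(235 deg) = -0.5736, sin(235 deg) = -0.8192
  joint[2] = (-8.0754, -1.4239) + 4.1 * (-0.5736, -0.8192) = (-8.0754 + -2.3517, -1.4239 + -3.3585) = (-10.4271, -4.7824)
link 2: phi[2] = 190 + 45 + -85 = 150 deg
  cos(150 deg) = -0.8660, sin(150 deg) = 0.5000
  joint[3] = (-10.4271, -4.7824) + 8.6 * (-0.8660, 0.5000) = (-10.4271 + -7.4478, -4.7824 + 4.3000) = (-17.8749, -0.4824)
End effector: (-17.8749, -0.4824)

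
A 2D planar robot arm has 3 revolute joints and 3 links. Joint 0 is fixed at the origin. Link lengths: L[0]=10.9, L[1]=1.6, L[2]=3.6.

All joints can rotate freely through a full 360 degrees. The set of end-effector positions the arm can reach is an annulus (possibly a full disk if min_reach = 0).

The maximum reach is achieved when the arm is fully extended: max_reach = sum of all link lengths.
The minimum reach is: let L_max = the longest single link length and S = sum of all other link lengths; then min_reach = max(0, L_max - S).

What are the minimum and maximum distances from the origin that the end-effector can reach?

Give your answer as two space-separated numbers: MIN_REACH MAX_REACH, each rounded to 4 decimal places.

Answer: 5.7000 16.1000

Derivation:
Link lengths: [10.9, 1.6, 3.6]
max_reach = 10.9 + 1.6 + 3.6 = 16.1
L_max = max([10.9, 1.6, 3.6]) = 10.9
S (sum of others) = 16.1 - 10.9 = 5.2
min_reach = max(0, 10.9 - 5.2) = max(0, 5.7) = 5.7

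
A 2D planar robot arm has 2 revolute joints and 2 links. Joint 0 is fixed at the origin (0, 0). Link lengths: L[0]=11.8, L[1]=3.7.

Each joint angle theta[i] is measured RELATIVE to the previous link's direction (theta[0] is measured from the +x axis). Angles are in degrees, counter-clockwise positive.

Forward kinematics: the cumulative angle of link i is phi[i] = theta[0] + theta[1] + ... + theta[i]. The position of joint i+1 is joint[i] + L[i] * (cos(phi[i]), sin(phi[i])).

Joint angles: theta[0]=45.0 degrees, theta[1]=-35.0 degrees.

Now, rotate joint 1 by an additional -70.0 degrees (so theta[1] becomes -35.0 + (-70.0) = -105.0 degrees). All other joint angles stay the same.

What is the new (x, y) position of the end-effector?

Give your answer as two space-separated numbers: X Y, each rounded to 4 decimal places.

joint[0] = (0.0000, 0.0000)  (base)
link 0: phi[0] = 45 = 45 deg
  cos(45 deg) = 0.7071, sin(45 deg) = 0.7071
  joint[1] = (0.0000, 0.0000) + 11.8 * (0.7071, 0.7071) = (0.0000 + 8.3439, 0.0000 + 8.3439) = (8.3439, 8.3439)
link 1: phi[1] = 45 + -105 = -60 deg
  cos(-60 deg) = 0.5000, sin(-60 deg) = -0.8660
  joint[2] = (8.3439, 8.3439) + 3.7 * (0.5000, -0.8660) = (8.3439 + 1.8500, 8.3439 + -3.2043) = (10.1939, 5.1396)
End effector: (10.1939, 5.1396)

Answer: 10.1939 5.1396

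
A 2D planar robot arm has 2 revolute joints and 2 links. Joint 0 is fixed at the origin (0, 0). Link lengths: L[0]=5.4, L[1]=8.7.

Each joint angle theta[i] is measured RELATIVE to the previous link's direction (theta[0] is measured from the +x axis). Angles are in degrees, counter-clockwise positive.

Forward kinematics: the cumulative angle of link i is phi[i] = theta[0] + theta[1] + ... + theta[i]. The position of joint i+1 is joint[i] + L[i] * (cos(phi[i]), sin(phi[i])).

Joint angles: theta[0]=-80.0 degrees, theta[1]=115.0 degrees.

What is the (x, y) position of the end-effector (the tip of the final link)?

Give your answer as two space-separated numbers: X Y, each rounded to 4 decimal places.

joint[0] = (0.0000, 0.0000)  (base)
link 0: phi[0] = -80 = -80 deg
  cos(-80 deg) = 0.1736, sin(-80 deg) = -0.9848
  joint[1] = (0.0000, 0.0000) + 5.4 * (0.1736, -0.9848) = (0.0000 + 0.9377, 0.0000 + -5.3180) = (0.9377, -5.3180)
link 1: phi[1] = -80 + 115 = 35 deg
  cos(35 deg) = 0.8192, sin(35 deg) = 0.5736
  joint[2] = (0.9377, -5.3180) + 8.7 * (0.8192, 0.5736) = (0.9377 + 7.1266, -5.3180 + 4.9901) = (8.0643, -0.3278)
End effector: (8.0643, -0.3278)

Answer: 8.0643 -0.3278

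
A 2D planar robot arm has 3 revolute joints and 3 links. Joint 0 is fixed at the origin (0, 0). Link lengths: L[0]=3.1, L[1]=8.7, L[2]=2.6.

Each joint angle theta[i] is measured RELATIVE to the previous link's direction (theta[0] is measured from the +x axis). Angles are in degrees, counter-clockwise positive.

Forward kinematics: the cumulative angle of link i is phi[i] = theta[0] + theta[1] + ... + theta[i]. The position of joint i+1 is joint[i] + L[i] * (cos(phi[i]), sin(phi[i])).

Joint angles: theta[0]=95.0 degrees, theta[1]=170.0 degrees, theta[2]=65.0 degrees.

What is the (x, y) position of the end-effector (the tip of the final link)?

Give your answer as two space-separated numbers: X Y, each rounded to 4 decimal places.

joint[0] = (0.0000, 0.0000)  (base)
link 0: phi[0] = 95 = 95 deg
  cos(95 deg) = -0.0872, sin(95 deg) = 0.9962
  joint[1] = (0.0000, 0.0000) + 3.1 * (-0.0872, 0.9962) = (0.0000 + -0.2702, 0.0000 + 3.0882) = (-0.2702, 3.0882)
link 1: phi[1] = 95 + 170 = 265 deg
  cos(265 deg) = -0.0872, sin(265 deg) = -0.9962
  joint[2] = (-0.2702, 3.0882) + 8.7 * (-0.0872, -0.9962) = (-0.2702 + -0.7583, 3.0882 + -8.6669) = (-1.0284, -5.5787)
link 2: phi[2] = 95 + 170 + 65 = 330 deg
  cos(330 deg) = 0.8660, sin(330 deg) = -0.5000
  joint[3] = (-1.0284, -5.5787) + 2.6 * (0.8660, -0.5000) = (-1.0284 + 2.2517, -5.5787 + -1.3000) = (1.2232, -6.8787)
End effector: (1.2232, -6.8787)

Answer: 1.2232 -6.8787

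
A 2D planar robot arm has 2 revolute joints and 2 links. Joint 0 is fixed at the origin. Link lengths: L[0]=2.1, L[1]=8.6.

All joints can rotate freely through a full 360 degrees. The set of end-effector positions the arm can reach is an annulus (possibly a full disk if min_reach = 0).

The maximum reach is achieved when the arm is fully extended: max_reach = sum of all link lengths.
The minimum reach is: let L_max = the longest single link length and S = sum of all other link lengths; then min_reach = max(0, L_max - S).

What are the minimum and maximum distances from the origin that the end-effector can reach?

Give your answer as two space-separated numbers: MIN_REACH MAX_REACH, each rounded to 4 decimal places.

Link lengths: [2.1, 8.6]
max_reach = 2.1 + 8.6 = 10.7
L_max = max([2.1, 8.6]) = 8.6
S (sum of others) = 10.7 - 8.6 = 2.1
min_reach = max(0, 8.6 - 2.1) = max(0, 6.5) = 6.5

Answer: 6.5000 10.7000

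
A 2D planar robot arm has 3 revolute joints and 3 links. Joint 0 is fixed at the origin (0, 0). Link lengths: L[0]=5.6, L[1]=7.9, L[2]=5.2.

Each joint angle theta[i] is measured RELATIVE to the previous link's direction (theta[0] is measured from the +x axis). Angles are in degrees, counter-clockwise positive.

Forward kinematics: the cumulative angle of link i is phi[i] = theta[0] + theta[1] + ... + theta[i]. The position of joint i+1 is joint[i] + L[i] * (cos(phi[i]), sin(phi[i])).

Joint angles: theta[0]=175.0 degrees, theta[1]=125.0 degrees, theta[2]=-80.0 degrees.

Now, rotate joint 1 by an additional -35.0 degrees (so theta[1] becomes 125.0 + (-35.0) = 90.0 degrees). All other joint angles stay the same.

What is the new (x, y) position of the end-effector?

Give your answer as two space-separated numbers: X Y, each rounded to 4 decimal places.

Answer: -11.4474 -7.8351

Derivation:
joint[0] = (0.0000, 0.0000)  (base)
link 0: phi[0] = 175 = 175 deg
  cos(175 deg) = -0.9962, sin(175 deg) = 0.0872
  joint[1] = (0.0000, 0.0000) + 5.6 * (-0.9962, 0.0872) = (0.0000 + -5.5787, 0.0000 + 0.4881) = (-5.5787, 0.4881)
link 1: phi[1] = 175 + 90 = 265 deg
  cos(265 deg) = -0.0872, sin(265 deg) = -0.9962
  joint[2] = (-5.5787, 0.4881) + 7.9 * (-0.0872, -0.9962) = (-5.5787 + -0.6885, 0.4881 + -7.8699) = (-6.2672, -7.3819)
link 2: phi[2] = 175 + 90 + -80 = 185 deg
  cos(185 deg) = -0.9962, sin(185 deg) = -0.0872
  joint[3] = (-6.2672, -7.3819) + 5.2 * (-0.9962, -0.0872) = (-6.2672 + -5.1802, -7.3819 + -0.4532) = (-11.4474, -7.8351)
End effector: (-11.4474, -7.8351)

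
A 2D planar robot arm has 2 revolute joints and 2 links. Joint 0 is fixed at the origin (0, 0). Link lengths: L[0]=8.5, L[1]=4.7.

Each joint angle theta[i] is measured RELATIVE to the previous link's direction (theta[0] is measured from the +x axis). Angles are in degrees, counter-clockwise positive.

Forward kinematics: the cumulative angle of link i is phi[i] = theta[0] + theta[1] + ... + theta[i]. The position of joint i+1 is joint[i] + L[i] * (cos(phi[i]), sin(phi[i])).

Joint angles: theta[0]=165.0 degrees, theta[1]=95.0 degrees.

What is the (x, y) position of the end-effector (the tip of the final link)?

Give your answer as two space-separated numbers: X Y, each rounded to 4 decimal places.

Answer: -9.0265 -2.4286

Derivation:
joint[0] = (0.0000, 0.0000)  (base)
link 0: phi[0] = 165 = 165 deg
  cos(165 deg) = -0.9659, sin(165 deg) = 0.2588
  joint[1] = (0.0000, 0.0000) + 8.5 * (-0.9659, 0.2588) = (0.0000 + -8.2104, 0.0000 + 2.2000) = (-8.2104, 2.2000)
link 1: phi[1] = 165 + 95 = 260 deg
  cos(260 deg) = -0.1736, sin(260 deg) = -0.9848
  joint[2] = (-8.2104, 2.2000) + 4.7 * (-0.1736, -0.9848) = (-8.2104 + -0.8161, 2.2000 + -4.6286) = (-9.0265, -2.4286)
End effector: (-9.0265, -2.4286)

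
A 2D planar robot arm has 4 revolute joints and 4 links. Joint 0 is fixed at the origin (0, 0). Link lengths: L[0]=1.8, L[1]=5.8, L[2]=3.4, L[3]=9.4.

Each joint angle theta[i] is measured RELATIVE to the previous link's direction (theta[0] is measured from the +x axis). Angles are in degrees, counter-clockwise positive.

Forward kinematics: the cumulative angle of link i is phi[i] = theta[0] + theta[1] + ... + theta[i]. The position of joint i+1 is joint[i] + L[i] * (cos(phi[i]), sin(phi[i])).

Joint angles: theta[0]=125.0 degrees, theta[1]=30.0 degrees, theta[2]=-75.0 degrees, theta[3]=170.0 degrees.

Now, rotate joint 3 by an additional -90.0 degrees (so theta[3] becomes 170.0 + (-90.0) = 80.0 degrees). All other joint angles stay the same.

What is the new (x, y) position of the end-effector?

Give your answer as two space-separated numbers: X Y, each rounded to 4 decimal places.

joint[0] = (0.0000, 0.0000)  (base)
link 0: phi[0] = 125 = 125 deg
  cos(125 deg) = -0.5736, sin(125 deg) = 0.8192
  joint[1] = (0.0000, 0.0000) + 1.8 * (-0.5736, 0.8192) = (0.0000 + -1.0324, 0.0000 + 1.4745) = (-1.0324, 1.4745)
link 1: phi[1] = 125 + 30 = 155 deg
  cos(155 deg) = -0.9063, sin(155 deg) = 0.4226
  joint[2] = (-1.0324, 1.4745) + 5.8 * (-0.9063, 0.4226) = (-1.0324 + -5.2566, 1.4745 + 2.4512) = (-6.2890, 3.9257)
link 2: phi[2] = 125 + 30 + -75 = 80 deg
  cos(80 deg) = 0.1736, sin(80 deg) = 0.9848
  joint[3] = (-6.2890, 3.9257) + 3.4 * (0.1736, 0.9848) = (-6.2890 + 0.5904, 3.9257 + 3.3483) = (-5.6986, 7.2740)
link 3: phi[3] = 125 + 30 + -75 + 80 = 160 deg
  cos(160 deg) = -0.9397, sin(160 deg) = 0.3420
  joint[4] = (-5.6986, 7.2740) + 9.4 * (-0.9397, 0.3420) = (-5.6986 + -8.8331, 7.2740 + 3.2150) = (-14.5317, 10.4890)
End effector: (-14.5317, 10.4890)

Answer: -14.5317 10.4890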